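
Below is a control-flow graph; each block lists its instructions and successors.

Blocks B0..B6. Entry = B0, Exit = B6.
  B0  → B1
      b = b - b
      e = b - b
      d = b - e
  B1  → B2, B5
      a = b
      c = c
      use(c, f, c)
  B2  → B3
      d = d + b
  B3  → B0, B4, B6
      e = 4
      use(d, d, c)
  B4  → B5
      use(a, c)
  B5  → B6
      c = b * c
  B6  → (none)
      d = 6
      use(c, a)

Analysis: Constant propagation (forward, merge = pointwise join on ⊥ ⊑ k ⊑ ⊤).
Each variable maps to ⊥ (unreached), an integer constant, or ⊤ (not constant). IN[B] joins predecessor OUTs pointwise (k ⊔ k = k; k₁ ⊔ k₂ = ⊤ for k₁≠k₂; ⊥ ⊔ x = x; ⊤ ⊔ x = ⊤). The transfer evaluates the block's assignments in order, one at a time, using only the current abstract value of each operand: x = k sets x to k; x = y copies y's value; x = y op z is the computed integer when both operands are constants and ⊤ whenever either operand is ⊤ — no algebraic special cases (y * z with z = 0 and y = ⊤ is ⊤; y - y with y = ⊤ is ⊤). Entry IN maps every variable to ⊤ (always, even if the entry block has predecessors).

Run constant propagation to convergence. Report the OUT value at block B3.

Answer: {a: ⊤, b: ⊤, c: ⊤, d: ⊤, e: 4, f: ⊤}

Trace:
Converged values:
  B0: | IN=(all ⊤) | OUT=(all ⊤)
  B1: | IN=(all ⊤) | OUT=(all ⊤)
  B2: | IN=(all ⊤) | OUT=(all ⊤)
  B3: | IN=(all ⊤) | OUT={e:4; rest ⊤}
  B4: | IN={e:4; rest ⊤} | OUT={e:4; rest ⊤}
  B5: | IN=(all ⊤) | OUT=(all ⊤)
  B6: | IN=(all ⊤) | OUT={d:6; rest ⊤}

Merge at B3: IN[B3] = OUT[B2] = {a: ⊤, b: ⊤, c: ⊤, d: ⊤, e: ⊤, f: ⊤}
Applying B3's transfer function to that IN value gives OUT[B3] (row B3 above).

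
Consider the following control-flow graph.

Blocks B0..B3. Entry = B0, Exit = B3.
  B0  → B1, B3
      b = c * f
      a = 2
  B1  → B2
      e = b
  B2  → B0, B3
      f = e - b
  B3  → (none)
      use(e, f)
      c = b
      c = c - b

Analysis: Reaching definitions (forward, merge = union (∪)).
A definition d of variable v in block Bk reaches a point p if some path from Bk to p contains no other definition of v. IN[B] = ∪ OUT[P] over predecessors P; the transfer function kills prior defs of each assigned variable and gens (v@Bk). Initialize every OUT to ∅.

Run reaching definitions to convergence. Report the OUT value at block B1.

Answer: {a@B0, b@B0, e@B1, f@B2}

Trace:
Fixpoint table:
  B0: | IN={a@B0, b@B0, e@B1, f@B2} | OUT={a@B0, b@B0, e@B1, f@B2}
  B1: | IN={a@B0, b@B0, e@B1, f@B2} | OUT={a@B0, b@B0, e@B1, f@B2}
  B2: | IN={a@B0, b@B0, e@B1, f@B2} | OUT={a@B0, b@B0, e@B1, f@B2}
  B3: | IN={a@B0, b@B0, e@B1, f@B2} | OUT={a@B0, b@B0, c@B3, e@B1, f@B2}

Merge at B1: IN[B1] = OUT[B0] = {a@B0, b@B0, e@B1, f@B2}
Applying B1's transfer function to that IN value gives OUT[B1] (row B1 above).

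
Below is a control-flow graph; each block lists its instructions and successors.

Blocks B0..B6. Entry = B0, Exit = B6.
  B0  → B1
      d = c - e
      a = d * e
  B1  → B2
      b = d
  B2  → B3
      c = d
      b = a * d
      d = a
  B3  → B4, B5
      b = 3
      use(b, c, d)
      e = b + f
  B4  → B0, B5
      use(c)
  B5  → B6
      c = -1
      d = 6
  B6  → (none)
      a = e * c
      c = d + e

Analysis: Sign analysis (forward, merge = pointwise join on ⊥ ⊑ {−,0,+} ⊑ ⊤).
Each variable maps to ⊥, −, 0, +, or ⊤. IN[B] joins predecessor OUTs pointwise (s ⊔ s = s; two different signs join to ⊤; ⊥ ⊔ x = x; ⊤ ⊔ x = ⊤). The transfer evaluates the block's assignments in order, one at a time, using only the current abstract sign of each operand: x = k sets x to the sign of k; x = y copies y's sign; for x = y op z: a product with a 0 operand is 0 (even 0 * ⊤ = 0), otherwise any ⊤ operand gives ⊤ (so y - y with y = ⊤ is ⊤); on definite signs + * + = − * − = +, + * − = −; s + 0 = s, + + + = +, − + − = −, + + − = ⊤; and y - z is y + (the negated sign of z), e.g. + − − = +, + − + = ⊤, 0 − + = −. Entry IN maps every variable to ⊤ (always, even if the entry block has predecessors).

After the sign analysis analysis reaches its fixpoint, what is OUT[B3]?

Converged values:
  B0:  IN=(all ⊤)  OUT=(all ⊤)
  B1:  IN=(all ⊤)  OUT=(all ⊤)
  B2:  IN=(all ⊤)  OUT=(all ⊤)
  B3:  IN=(all ⊤)  OUT={b:+; rest ⊤}
  B4:  IN={b:+; rest ⊤}  OUT={b:+; rest ⊤}
  B5:  IN={b:+; rest ⊤}  OUT={b:+, c:-, d:+; rest ⊤}
  B6:  IN={b:+, c:-, d:+; rest ⊤}  OUT={b:+, d:+; rest ⊤}

Merge at B3: IN[B3] = OUT[B2] = {a: ⊤, b: ⊤, c: ⊤, d: ⊤, e: ⊤, f: ⊤}
Applying B3's transfer function to that IN value gives OUT[B3] (row B3 above).

Answer: {a: ⊤, b: +, c: ⊤, d: ⊤, e: ⊤, f: ⊤}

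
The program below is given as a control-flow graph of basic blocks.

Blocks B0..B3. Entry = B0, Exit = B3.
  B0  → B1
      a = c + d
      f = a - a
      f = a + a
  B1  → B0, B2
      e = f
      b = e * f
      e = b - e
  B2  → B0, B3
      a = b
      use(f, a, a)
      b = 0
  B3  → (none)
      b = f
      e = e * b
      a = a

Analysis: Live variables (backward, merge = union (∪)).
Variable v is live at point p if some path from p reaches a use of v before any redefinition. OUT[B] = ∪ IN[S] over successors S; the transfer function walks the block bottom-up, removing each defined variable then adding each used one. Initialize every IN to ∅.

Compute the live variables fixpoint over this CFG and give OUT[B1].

Fixpoint table:
  B0: | IN={c, d} | OUT={c, d, f}
  B1: | IN={c, d, f} | OUT={b, c, d, e, f}
  B2: | IN={b, c, d, e, f} | OUT={a, c, d, e, f}
  B3: | IN={a, e, f} | OUT={}

Merge at B1: OUT[B1] = IN[B0] ⊔ IN[B2] = {b, c, d, e, f}

Answer: {b, c, d, e, f}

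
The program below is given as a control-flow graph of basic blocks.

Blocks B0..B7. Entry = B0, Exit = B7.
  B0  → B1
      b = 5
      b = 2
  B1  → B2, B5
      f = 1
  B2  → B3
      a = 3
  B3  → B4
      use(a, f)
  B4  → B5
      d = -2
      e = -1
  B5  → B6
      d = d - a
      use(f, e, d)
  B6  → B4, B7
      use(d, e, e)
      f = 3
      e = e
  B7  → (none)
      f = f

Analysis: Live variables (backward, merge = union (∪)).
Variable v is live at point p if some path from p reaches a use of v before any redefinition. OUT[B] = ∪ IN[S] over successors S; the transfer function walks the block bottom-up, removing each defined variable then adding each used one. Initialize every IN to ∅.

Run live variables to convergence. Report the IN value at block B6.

Answer: {a, d, e}

Derivation:
Fixpoint table:
  B0: | IN={a, d, e} | OUT={a, d, e}
  B1: | IN={a, d, e} | OUT={a, d, e, f}
  B2: | IN={f} | OUT={a, f}
  B3: | IN={a, f} | OUT={a, f}
  B4: | IN={a, f} | OUT={a, d, e, f}
  B5: | IN={a, d, e, f} | OUT={a, d, e}
  B6: | IN={a, d, e} | OUT={a, f}
  B7: | IN={f} | OUT={}

Merge at B6: OUT[B6] = IN[B4] ⊔ IN[B7] = {a, f}
Applying B6's transfer function to that OUT value gives IN[B6] (row B6 above).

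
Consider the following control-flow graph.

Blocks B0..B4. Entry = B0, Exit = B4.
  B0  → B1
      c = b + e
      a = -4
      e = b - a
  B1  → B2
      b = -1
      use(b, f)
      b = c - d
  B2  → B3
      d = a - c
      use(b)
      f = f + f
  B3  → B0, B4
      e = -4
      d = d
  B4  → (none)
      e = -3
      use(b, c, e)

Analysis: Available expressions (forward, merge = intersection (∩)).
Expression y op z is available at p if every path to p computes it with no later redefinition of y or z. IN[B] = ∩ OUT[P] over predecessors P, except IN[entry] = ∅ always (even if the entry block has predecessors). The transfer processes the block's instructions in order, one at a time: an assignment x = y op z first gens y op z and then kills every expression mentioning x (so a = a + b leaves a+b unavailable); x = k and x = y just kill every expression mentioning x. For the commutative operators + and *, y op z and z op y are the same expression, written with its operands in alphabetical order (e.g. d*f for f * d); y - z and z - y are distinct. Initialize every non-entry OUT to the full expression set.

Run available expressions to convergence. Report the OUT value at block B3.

Per-block solution:
  B0:  IN={}  OUT={b-a}
  B1:  IN={b-a}  OUT={c-d}
  B2:  IN={c-d}  OUT={a-c}
  B3:  IN={a-c}  OUT={a-c}
  B4:  IN={a-c}  OUT={a-c}

Merge at B3: IN[B3] = OUT[B2] = {a-c}
Applying B3's transfer function to that IN value gives OUT[B3] (row B3 above).

Answer: {a-c}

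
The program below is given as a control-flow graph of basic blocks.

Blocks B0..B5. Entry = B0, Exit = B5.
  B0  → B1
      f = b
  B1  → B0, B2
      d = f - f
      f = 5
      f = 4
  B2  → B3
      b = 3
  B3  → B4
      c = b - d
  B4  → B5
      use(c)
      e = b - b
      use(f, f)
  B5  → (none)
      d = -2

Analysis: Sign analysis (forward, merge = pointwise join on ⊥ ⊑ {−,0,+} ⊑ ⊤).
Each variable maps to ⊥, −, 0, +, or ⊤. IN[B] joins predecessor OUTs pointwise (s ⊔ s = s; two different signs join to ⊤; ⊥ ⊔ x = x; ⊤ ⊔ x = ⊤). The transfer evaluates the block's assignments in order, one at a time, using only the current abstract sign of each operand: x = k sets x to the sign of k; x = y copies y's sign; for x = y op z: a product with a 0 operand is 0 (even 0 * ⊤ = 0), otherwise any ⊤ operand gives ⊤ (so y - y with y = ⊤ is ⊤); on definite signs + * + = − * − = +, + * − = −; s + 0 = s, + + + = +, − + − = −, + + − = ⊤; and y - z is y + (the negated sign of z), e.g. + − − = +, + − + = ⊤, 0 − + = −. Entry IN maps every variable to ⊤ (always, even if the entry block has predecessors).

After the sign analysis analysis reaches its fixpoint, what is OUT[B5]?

Answer: {a: ⊤, b: +, c: ⊤, d: -, e: ⊤, f: +}

Derivation:
Fixpoint table:
  B0:   IN=(all ⊤)   OUT=(all ⊤)
  B1:   IN=(all ⊤)   OUT={f:+; rest ⊤}
  B2:   IN={f:+; rest ⊤}   OUT={b:+, f:+; rest ⊤}
  B3:   IN={b:+, f:+; rest ⊤}   OUT={b:+, f:+; rest ⊤}
  B4:   IN={b:+, f:+; rest ⊤}   OUT={b:+, f:+; rest ⊤}
  B5:   IN={b:+, f:+; rest ⊤}   OUT={b:+, d:-, f:+; rest ⊤}

Merge at B5: IN[B5] = OUT[B4] = {a: ⊤, b: +, c: ⊤, d: ⊤, e: ⊤, f: +}
Applying B5's transfer function to that IN value gives OUT[B5] (row B5 above).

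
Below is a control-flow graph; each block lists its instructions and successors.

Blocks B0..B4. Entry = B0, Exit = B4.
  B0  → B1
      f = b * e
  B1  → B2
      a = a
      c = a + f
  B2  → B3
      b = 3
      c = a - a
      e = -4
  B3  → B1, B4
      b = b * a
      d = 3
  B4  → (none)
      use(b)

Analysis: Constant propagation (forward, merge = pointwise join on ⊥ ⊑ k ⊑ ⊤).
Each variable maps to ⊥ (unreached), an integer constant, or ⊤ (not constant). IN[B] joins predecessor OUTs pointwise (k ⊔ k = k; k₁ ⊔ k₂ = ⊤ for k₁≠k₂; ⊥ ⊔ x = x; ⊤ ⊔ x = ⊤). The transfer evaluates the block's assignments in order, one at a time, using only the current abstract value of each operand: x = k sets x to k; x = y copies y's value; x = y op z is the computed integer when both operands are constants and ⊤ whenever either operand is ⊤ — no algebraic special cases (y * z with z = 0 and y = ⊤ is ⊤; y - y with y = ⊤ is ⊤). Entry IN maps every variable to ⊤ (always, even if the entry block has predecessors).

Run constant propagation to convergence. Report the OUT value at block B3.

Per-block solution:
  B0:  IN=(all ⊤)  OUT=(all ⊤)
  B1:  IN=(all ⊤)  OUT=(all ⊤)
  B2:  IN=(all ⊤)  OUT={b:3, e:-4; rest ⊤}
  B3:  IN={b:3, e:-4; rest ⊤}  OUT={d:3, e:-4; rest ⊤}
  B4:  IN={d:3, e:-4; rest ⊤}  OUT={d:3, e:-4; rest ⊤}

Merge at B3: IN[B3] = OUT[B2] = {a: ⊤, b: 3, c: ⊤, d: ⊤, e: -4, f: ⊤}
Applying B3's transfer function to that IN value gives OUT[B3] (row B3 above).

Answer: {a: ⊤, b: ⊤, c: ⊤, d: 3, e: -4, f: ⊤}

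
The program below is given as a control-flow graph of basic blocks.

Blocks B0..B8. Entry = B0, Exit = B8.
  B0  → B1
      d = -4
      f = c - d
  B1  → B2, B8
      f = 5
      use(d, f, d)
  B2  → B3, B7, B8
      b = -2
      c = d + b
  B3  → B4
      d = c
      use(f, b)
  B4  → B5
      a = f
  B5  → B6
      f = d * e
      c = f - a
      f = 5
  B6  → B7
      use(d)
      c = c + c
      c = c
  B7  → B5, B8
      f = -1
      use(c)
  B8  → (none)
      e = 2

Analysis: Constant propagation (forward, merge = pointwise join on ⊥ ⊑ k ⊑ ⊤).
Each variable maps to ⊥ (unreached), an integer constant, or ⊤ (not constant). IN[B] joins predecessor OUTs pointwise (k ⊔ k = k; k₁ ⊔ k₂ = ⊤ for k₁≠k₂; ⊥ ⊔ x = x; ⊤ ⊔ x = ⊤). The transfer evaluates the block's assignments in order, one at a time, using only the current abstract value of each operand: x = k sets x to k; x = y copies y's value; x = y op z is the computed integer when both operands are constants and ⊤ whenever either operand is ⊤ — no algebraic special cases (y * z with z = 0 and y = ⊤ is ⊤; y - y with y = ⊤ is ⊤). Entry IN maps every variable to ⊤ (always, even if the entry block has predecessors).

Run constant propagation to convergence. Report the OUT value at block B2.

Answer: {a: ⊤, b: -2, c: -6, d: -4, e: ⊤, f: 5}

Trace:
Converged values:
  B0: | IN=(all ⊤) | OUT={d:-4; rest ⊤}
  B1: | IN={d:-4; rest ⊤} | OUT={d:-4, f:5; rest ⊤}
  B2: | IN={d:-4, f:5; rest ⊤} | OUT={b:-2, c:-6, d:-4, f:5; rest ⊤}
  B3: | IN={b:-2, c:-6, d:-4, f:5; rest ⊤} | OUT={b:-2, c:-6, d:-6, f:5; rest ⊤}
  B4: | IN={b:-2, c:-6, d:-6, f:5; rest ⊤} | OUT={a:5, b:-2, c:-6, d:-6, f:5; rest ⊤}
  B5: | IN={b:-2; rest ⊤} | OUT={b:-2, f:5; rest ⊤}
  B6: | IN={b:-2, f:5; rest ⊤} | OUT={b:-2, f:5; rest ⊤}
  B7: | IN={b:-2, f:5; rest ⊤} | OUT={b:-2, f:-1; rest ⊤}
  B8: | IN=(all ⊤) | OUT={e:2; rest ⊤}

Merge at B2: IN[B2] = OUT[B1] = {a: ⊤, b: ⊤, c: ⊤, d: -4, e: ⊤, f: 5}
Applying B2's transfer function to that IN value gives OUT[B2] (row B2 above).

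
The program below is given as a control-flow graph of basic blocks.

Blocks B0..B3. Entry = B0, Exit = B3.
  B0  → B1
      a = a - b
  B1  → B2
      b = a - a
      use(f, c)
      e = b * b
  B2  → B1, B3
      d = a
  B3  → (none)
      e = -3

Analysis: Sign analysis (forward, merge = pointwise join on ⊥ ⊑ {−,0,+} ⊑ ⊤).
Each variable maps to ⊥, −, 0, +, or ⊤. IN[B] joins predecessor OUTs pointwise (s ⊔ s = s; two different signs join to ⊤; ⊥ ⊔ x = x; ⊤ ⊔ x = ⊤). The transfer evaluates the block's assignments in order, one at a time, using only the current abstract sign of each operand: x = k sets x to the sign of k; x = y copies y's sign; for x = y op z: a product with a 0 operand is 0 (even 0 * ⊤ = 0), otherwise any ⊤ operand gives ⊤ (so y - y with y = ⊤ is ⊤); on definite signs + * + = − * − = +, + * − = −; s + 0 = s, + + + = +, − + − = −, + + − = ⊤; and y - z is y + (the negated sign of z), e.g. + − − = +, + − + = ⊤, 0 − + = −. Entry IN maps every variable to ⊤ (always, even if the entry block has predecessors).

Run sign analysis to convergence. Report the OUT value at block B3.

Converged values:
  B0:   IN=(all ⊤)   OUT=(all ⊤)
  B1:   IN=(all ⊤)   OUT=(all ⊤)
  B2:   IN=(all ⊤)   OUT=(all ⊤)
  B3:   IN=(all ⊤)   OUT={e:-; rest ⊤}

Merge at B3: IN[B3] = OUT[B2] = {a: ⊤, b: ⊤, c: ⊤, d: ⊤, e: ⊤, f: ⊤}
Applying B3's transfer function to that IN value gives OUT[B3] (row B3 above).

Answer: {a: ⊤, b: ⊤, c: ⊤, d: ⊤, e: -, f: ⊤}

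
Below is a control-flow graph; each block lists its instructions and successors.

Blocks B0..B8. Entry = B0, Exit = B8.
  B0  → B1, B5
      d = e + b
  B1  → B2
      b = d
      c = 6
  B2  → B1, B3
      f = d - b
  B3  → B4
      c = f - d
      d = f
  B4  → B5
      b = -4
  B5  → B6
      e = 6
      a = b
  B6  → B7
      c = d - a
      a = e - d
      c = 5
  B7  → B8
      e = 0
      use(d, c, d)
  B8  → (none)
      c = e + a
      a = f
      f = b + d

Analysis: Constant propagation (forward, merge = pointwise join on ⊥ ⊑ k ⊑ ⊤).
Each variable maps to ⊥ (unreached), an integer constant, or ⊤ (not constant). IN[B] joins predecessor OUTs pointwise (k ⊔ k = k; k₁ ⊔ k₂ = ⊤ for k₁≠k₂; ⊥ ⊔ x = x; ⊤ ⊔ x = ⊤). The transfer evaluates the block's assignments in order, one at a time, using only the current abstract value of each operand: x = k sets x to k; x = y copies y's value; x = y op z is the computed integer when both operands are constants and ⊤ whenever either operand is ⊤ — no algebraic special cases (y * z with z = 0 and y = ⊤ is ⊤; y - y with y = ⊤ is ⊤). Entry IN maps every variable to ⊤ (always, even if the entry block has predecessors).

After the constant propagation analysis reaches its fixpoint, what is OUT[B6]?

Answer: {a: ⊤, b: ⊤, c: 5, d: ⊤, e: 6, f: ⊤}

Working:
Per-block solution:
  B0:  IN=(all ⊤)  OUT=(all ⊤)
  B1:  IN=(all ⊤)  OUT={c:6; rest ⊤}
  B2:  IN={c:6; rest ⊤}  OUT={c:6; rest ⊤}
  B3:  IN={c:6; rest ⊤}  OUT=(all ⊤)
  B4:  IN=(all ⊤)  OUT={b:-4; rest ⊤}
  B5:  IN=(all ⊤)  OUT={e:6; rest ⊤}
  B6:  IN={e:6; rest ⊤}  OUT={c:5, e:6; rest ⊤}
  B7:  IN={c:5, e:6; rest ⊤}  OUT={c:5, e:0; rest ⊤}
  B8:  IN={c:5, e:0; rest ⊤}  OUT={e:0; rest ⊤}

Merge at B6: IN[B6] = OUT[B5] = {a: ⊤, b: ⊤, c: ⊤, d: ⊤, e: 6, f: ⊤}
Applying B6's transfer function to that IN value gives OUT[B6] (row B6 above).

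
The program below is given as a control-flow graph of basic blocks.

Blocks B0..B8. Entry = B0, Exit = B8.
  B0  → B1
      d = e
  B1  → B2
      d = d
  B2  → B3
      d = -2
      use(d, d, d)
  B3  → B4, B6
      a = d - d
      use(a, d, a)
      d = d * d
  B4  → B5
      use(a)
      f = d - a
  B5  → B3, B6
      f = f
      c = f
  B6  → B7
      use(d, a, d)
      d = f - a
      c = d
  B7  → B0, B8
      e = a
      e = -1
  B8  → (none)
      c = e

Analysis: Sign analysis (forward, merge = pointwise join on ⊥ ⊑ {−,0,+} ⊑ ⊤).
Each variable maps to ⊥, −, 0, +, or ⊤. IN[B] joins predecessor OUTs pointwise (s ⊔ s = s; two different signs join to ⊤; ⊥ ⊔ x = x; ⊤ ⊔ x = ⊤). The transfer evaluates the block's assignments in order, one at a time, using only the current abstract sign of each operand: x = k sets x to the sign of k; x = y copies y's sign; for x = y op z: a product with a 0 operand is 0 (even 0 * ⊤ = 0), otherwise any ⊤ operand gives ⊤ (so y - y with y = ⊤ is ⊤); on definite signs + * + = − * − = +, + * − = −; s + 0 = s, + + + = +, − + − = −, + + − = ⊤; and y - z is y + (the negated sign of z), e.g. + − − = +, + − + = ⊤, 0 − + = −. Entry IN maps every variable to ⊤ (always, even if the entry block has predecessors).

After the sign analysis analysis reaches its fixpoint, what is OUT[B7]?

Answer: {a: ⊤, b: ⊤, c: ⊤, d: ⊤, e: -, f: ⊤}

Working:
Fixpoint table:
  B0:   IN=(all ⊤)   OUT=(all ⊤)
  B1:   IN=(all ⊤)   OUT=(all ⊤)
  B2:   IN=(all ⊤)   OUT={d:-; rest ⊤}
  B3:   IN=(all ⊤)   OUT=(all ⊤)
  B4:   IN=(all ⊤)   OUT=(all ⊤)
  B5:   IN=(all ⊤)   OUT=(all ⊤)
  B6:   IN=(all ⊤)   OUT=(all ⊤)
  B7:   IN=(all ⊤)   OUT={e:-; rest ⊤}
  B8:   IN={e:-; rest ⊤}   OUT={c:-, e:-; rest ⊤}

Merge at B7: IN[B7] = OUT[B6] = {a: ⊤, b: ⊤, c: ⊤, d: ⊤, e: ⊤, f: ⊤}
Applying B7's transfer function to that IN value gives OUT[B7] (row B7 above).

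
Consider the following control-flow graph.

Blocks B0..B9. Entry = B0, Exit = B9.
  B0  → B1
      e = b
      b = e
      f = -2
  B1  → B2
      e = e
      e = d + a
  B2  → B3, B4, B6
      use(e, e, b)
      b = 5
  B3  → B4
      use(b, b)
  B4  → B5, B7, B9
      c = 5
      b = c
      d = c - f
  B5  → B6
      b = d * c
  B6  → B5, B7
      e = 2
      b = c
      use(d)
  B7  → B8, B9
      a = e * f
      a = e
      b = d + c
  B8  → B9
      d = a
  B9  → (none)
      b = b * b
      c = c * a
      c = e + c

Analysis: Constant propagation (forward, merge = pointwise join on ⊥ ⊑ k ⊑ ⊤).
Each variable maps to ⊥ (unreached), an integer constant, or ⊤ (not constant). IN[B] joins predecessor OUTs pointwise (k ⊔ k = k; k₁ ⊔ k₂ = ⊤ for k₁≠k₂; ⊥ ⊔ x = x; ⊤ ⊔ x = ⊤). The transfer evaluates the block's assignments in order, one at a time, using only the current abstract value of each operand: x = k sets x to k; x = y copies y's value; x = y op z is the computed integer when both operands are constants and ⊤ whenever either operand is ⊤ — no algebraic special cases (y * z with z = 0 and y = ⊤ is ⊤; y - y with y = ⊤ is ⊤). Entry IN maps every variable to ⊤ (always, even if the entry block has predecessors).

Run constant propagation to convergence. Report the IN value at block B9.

Answer: {a: ⊤, b: ⊤, c: ⊤, d: ⊤, e: ⊤, f: -2}

Working:
Fixpoint table:
  B0:   IN=(all ⊤)   OUT={f:-2; rest ⊤}
  B1:   IN={f:-2; rest ⊤}   OUT={f:-2; rest ⊤}
  B2:   IN={f:-2; rest ⊤}   OUT={b:5, f:-2; rest ⊤}
  B3:   IN={b:5, f:-2; rest ⊤}   OUT={b:5, f:-2; rest ⊤}
  B4:   IN={b:5, f:-2; rest ⊤}   OUT={b:5, c:5, d:7, f:-2; rest ⊤}
  B5:   IN={f:-2; rest ⊤}   OUT={f:-2; rest ⊤}
  B6:   IN={f:-2; rest ⊤}   OUT={e:2, f:-2; rest ⊤}
  B7:   IN={f:-2; rest ⊤}   OUT={f:-2; rest ⊤}
  B8:   IN={f:-2; rest ⊤}   OUT={f:-2; rest ⊤}
  B9:   IN={f:-2; rest ⊤}   OUT={f:-2; rest ⊤}

Merge at B9: IN[B9] = OUT[B4] ⊔ OUT[B7] ⊔ OUT[B8] = {a: ⊤, b: ⊤, c: ⊤, d: ⊤, e: ⊤, f: -2}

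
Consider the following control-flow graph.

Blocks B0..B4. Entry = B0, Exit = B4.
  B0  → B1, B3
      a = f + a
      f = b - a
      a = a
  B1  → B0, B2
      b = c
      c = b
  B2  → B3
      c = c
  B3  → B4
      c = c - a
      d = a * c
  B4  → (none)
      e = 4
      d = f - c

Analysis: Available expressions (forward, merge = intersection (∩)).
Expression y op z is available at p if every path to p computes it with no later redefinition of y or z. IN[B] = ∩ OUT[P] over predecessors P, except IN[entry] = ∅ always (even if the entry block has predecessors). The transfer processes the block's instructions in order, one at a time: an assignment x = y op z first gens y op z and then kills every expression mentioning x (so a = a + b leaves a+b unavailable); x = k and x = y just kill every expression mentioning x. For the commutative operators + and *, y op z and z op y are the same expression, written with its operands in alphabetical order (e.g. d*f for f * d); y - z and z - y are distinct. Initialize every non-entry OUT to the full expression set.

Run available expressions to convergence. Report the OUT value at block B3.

Converged values:
  B0: | IN={} | OUT={}
  B1: | IN={} | OUT={}
  B2: | IN={} | OUT={}
  B3: | IN={} | OUT={a*c}
  B4: | IN={a*c} | OUT={a*c, f-c}

Merge at B3: IN[B3] = OUT[B0] ∩ OUT[B2] = {}
Applying B3's transfer function to that IN value gives OUT[B3] (row B3 above).

Answer: {a*c}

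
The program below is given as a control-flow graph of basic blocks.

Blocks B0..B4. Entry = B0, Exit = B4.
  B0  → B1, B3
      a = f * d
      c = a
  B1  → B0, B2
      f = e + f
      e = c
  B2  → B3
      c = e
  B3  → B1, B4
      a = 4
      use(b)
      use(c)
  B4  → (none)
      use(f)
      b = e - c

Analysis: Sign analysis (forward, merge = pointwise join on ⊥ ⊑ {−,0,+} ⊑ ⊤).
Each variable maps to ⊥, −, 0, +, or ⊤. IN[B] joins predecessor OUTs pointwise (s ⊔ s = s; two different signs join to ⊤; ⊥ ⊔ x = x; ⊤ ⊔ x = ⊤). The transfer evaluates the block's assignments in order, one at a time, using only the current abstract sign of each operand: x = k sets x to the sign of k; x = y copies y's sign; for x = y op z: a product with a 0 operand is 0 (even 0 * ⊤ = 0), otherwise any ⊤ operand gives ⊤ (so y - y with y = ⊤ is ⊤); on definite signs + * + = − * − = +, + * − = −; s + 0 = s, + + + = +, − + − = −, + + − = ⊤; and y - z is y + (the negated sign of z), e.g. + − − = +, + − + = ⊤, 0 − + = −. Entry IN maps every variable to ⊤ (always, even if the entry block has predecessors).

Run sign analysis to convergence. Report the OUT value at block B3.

Converged values:
  B0: | IN=(all ⊤) | OUT=(all ⊤)
  B1: | IN=(all ⊤) | OUT=(all ⊤)
  B2: | IN=(all ⊤) | OUT=(all ⊤)
  B3: | IN=(all ⊤) | OUT={a:+; rest ⊤}
  B4: | IN={a:+; rest ⊤} | OUT={a:+; rest ⊤}

Merge at B3: IN[B3] = OUT[B0] ⊔ OUT[B2] = {a: ⊤, b: ⊤, c: ⊤, d: ⊤, e: ⊤, f: ⊤}
Applying B3's transfer function to that IN value gives OUT[B3] (row B3 above).

Answer: {a: +, b: ⊤, c: ⊤, d: ⊤, e: ⊤, f: ⊤}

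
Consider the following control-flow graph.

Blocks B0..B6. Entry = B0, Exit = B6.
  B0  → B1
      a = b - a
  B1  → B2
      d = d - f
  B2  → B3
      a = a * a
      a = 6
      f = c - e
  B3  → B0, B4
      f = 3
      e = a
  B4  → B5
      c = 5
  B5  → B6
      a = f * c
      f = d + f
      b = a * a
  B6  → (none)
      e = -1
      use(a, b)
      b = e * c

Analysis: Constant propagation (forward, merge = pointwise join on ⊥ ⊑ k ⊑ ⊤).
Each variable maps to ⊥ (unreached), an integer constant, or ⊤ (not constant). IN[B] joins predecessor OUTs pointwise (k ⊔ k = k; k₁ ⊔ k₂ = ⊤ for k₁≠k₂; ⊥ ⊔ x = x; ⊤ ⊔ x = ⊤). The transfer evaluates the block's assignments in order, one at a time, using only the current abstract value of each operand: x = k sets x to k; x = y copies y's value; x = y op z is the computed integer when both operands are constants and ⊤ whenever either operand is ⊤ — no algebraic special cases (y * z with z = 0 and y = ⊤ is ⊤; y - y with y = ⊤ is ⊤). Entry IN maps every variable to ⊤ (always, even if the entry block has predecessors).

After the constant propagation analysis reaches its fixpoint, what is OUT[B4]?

Answer: {a: 6, b: ⊤, c: 5, d: ⊤, e: 6, f: 3}

Derivation:
Fixpoint table:
  B0: | IN=(all ⊤) | OUT=(all ⊤)
  B1: | IN=(all ⊤) | OUT=(all ⊤)
  B2: | IN=(all ⊤) | OUT={a:6; rest ⊤}
  B3: | IN={a:6; rest ⊤} | OUT={a:6, e:6, f:3; rest ⊤}
  B4: | IN={a:6, e:6, f:3; rest ⊤} | OUT={a:6, c:5, e:6, f:3; rest ⊤}
  B5: | IN={a:6, c:5, e:6, f:3; rest ⊤} | OUT={a:15, b:225, c:5, e:6; rest ⊤}
  B6: | IN={a:15, b:225, c:5, e:6; rest ⊤} | OUT={a:15, b:-5, c:5, e:-1; rest ⊤}

Merge at B4: IN[B4] = OUT[B3] = {a: 6, b: ⊤, c: ⊤, d: ⊤, e: 6, f: 3}
Applying B4's transfer function to that IN value gives OUT[B4] (row B4 above).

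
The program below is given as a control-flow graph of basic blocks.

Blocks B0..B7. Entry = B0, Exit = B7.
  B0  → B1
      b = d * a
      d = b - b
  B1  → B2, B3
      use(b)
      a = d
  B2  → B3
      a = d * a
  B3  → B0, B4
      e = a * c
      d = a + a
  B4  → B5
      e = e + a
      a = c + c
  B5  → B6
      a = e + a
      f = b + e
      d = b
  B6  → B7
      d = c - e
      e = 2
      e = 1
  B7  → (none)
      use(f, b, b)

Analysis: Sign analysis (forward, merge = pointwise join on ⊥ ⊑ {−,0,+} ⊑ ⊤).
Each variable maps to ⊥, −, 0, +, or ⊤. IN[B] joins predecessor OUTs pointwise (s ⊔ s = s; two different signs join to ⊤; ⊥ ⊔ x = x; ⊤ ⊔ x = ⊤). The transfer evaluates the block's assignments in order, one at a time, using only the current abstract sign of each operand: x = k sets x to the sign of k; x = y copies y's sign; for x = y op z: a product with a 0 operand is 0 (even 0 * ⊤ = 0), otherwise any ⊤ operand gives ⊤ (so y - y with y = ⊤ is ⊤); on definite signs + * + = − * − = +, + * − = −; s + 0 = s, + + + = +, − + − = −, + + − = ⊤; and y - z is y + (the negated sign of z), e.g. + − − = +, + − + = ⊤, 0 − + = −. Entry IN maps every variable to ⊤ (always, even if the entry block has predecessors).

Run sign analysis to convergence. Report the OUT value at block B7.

Fixpoint table:
  B0: | IN=(all ⊤) | OUT=(all ⊤)
  B1: | IN=(all ⊤) | OUT=(all ⊤)
  B2: | IN=(all ⊤) | OUT=(all ⊤)
  B3: | IN=(all ⊤) | OUT=(all ⊤)
  B4: | IN=(all ⊤) | OUT=(all ⊤)
  B5: | IN=(all ⊤) | OUT=(all ⊤)
  B6: | IN=(all ⊤) | OUT={e:+; rest ⊤}
  B7: | IN={e:+; rest ⊤} | OUT={e:+; rest ⊤}

Merge at B7: IN[B7] = OUT[B6] = {a: ⊤, b: ⊤, c: ⊤, d: ⊤, e: +, f: ⊤}
Applying B7's transfer function to that IN value gives OUT[B7] (row B7 above).

Answer: {a: ⊤, b: ⊤, c: ⊤, d: ⊤, e: +, f: ⊤}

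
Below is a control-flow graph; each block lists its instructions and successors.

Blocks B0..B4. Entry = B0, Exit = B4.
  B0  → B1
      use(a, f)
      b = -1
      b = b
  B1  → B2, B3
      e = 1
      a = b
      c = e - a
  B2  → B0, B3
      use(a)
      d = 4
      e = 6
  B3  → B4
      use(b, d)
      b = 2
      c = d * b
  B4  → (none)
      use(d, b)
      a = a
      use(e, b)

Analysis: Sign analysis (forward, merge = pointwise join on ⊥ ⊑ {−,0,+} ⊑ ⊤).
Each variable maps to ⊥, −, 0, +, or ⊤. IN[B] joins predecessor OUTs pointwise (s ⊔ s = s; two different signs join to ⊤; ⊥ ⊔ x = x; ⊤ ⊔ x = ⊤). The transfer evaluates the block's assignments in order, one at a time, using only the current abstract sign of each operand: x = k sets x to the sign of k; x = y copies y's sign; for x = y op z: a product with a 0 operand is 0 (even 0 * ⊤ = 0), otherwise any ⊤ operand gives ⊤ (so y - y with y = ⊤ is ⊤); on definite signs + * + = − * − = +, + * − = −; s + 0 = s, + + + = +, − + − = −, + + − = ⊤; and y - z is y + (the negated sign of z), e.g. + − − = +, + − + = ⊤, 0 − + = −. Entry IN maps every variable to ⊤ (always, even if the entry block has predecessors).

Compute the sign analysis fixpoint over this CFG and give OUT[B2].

Answer: {a: -, b: -, c: +, d: +, e: +, f: ⊤}

Trace:
Fixpoint table:
  B0:  IN=(all ⊤)  OUT={b:-; rest ⊤}
  B1:  IN={b:-; rest ⊤}  OUT={a:-, b:-, c:+, e:+; rest ⊤}
  B2:  IN={a:-, b:-, c:+, e:+; rest ⊤}  OUT={a:-, b:-, c:+, d:+, e:+; rest ⊤}
  B3:  IN={a:-, b:-, c:+, e:+; rest ⊤}  OUT={a:-, b:+, e:+; rest ⊤}
  B4:  IN={a:-, b:+, e:+; rest ⊤}  OUT={a:-, b:+, e:+; rest ⊤}

Merge at B2: IN[B2] = OUT[B1] = {a: -, b: -, c: +, d: ⊤, e: +, f: ⊤}
Applying B2's transfer function to that IN value gives OUT[B2] (row B2 above).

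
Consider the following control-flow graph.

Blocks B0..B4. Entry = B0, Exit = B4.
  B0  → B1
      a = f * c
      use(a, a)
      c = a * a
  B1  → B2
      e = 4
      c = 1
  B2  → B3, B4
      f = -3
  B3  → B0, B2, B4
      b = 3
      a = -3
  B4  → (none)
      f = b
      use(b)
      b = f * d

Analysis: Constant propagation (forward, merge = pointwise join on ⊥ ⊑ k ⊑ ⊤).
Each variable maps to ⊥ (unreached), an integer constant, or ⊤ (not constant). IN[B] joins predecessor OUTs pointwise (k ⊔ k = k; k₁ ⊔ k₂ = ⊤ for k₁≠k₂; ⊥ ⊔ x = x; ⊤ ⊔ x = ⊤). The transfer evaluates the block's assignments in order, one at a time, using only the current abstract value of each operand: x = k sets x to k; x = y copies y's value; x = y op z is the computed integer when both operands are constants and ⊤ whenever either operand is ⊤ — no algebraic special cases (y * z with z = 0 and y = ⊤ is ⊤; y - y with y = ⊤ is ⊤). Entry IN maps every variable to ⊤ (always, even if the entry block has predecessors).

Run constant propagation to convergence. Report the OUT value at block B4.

Answer: {a: ⊤, b: ⊤, c: 1, d: ⊤, e: 4, f: ⊤}

Derivation:
Fixpoint table:
  B0:  IN=(all ⊤)  OUT=(all ⊤)
  B1:  IN=(all ⊤)  OUT={c:1, e:4; rest ⊤}
  B2:  IN={c:1, e:4; rest ⊤}  OUT={c:1, e:4, f:-3; rest ⊤}
  B3:  IN={c:1, e:4, f:-3; rest ⊤}  OUT={a:-3, b:3, c:1, e:4, f:-3; rest ⊤}
  B4:  IN={c:1, e:4, f:-3; rest ⊤}  OUT={c:1, e:4; rest ⊤}

Merge at B4: IN[B4] = OUT[B2] ⊔ OUT[B3] = {a: ⊤, b: ⊤, c: 1, d: ⊤, e: 4, f: -3}
Applying B4's transfer function to that IN value gives OUT[B4] (row B4 above).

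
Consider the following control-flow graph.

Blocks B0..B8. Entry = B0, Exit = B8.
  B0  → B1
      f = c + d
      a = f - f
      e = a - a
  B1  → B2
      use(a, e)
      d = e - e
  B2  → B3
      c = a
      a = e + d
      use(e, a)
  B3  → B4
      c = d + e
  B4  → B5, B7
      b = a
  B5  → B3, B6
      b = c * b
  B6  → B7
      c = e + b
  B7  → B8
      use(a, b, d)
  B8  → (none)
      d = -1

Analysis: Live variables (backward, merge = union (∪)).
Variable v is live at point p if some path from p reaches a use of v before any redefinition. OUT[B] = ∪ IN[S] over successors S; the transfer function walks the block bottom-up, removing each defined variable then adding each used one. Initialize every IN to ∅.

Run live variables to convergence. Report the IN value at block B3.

Converged values:
  B0: | IN={c, d} | OUT={a, e}
  B1: | IN={a, e} | OUT={a, d, e}
  B2: | IN={a, d, e} | OUT={a, d, e}
  B3: | IN={a, d, e} | OUT={a, c, d, e}
  B4: | IN={a, c, d, e} | OUT={a, b, c, d, e}
  B5: | IN={a, b, c, d, e} | OUT={a, b, d, e}
  B6: | IN={a, b, d, e} | OUT={a, b, d}
  B7: | IN={a, b, d} | OUT={}
  B8: | IN={} | OUT={}

Merge at B3: OUT[B3] = IN[B4] = {a, c, d, e}
Applying B3's transfer function to that OUT value gives IN[B3] (row B3 above).

Answer: {a, d, e}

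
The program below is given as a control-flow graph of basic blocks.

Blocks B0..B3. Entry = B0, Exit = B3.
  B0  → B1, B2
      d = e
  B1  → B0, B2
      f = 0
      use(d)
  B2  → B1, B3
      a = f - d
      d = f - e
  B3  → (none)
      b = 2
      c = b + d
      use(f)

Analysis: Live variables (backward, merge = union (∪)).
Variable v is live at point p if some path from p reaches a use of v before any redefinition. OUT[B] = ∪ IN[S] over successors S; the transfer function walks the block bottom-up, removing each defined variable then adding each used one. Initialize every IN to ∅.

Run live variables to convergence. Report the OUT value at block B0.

Answer: {d, e, f}

Trace:
Converged values:
  B0: | IN={e, f} | OUT={d, e, f}
  B1: | IN={d, e} | OUT={d, e, f}
  B2: | IN={d, e, f} | OUT={d, e, f}
  B3: | IN={d, f} | OUT={}

Merge at B0: OUT[B0] = IN[B1] ⊔ IN[B2] = {d, e, f}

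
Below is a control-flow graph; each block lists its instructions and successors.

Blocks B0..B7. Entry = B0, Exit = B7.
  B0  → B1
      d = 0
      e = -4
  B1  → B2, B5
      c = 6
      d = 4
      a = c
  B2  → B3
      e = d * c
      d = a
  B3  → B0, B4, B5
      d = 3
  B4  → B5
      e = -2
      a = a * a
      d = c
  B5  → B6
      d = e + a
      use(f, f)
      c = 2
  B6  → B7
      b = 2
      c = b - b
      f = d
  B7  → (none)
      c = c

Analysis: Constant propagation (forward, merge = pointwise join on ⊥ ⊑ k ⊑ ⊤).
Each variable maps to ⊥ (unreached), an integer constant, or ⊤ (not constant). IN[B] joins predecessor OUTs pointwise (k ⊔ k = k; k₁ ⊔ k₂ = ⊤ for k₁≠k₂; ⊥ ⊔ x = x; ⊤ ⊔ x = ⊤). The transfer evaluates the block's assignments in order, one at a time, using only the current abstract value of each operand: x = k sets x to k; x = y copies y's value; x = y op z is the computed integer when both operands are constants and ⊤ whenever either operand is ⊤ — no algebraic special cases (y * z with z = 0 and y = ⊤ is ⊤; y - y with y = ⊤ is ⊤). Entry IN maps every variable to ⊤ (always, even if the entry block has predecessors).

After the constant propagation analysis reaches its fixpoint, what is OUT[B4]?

Per-block solution:
  B0:   IN=(all ⊤)   OUT={d:0, e:-4; rest ⊤}
  B1:   IN={d:0, e:-4; rest ⊤}   OUT={a:6, c:6, d:4, e:-4; rest ⊤}
  B2:   IN={a:6, c:6, d:4, e:-4; rest ⊤}   OUT={a:6, c:6, d:6, e:24; rest ⊤}
  B3:   IN={a:6, c:6, d:6, e:24; rest ⊤}   OUT={a:6, c:6, d:3, e:24; rest ⊤}
  B4:   IN={a:6, c:6, d:3, e:24; rest ⊤}   OUT={a:36, c:6, d:6, e:-2; rest ⊤}
  B5:   IN={c:6; rest ⊤}   OUT={c:2; rest ⊤}
  B6:   IN={c:2; rest ⊤}   OUT={b:2, c:0; rest ⊤}
  B7:   IN={b:2, c:0; rest ⊤}   OUT={b:2, c:0; rest ⊤}

Merge at B4: IN[B4] = OUT[B3] = {a: 6, b: ⊤, c: 6, d: 3, e: 24, f: ⊤}
Applying B4's transfer function to that IN value gives OUT[B4] (row B4 above).

Answer: {a: 36, b: ⊤, c: 6, d: 6, e: -2, f: ⊤}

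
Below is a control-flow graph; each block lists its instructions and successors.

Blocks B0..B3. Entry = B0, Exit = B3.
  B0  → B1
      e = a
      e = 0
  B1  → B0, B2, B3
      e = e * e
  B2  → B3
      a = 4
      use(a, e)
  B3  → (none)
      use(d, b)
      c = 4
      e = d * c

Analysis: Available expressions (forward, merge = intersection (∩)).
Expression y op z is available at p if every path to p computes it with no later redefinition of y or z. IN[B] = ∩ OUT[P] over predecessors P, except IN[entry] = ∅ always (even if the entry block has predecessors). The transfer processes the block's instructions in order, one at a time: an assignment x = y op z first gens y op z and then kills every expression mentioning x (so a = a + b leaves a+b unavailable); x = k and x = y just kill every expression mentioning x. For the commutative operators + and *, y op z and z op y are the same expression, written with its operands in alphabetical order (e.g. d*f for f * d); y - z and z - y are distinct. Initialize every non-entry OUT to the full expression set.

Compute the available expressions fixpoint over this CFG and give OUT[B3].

Converged values:
  B0:   IN={}   OUT={}
  B1:   IN={}   OUT={}
  B2:   IN={}   OUT={}
  B3:   IN={}   OUT={c*d}

Merge at B3: IN[B3] = OUT[B1] ∩ OUT[B2] = {}
Applying B3's transfer function to that IN value gives OUT[B3] (row B3 above).

Answer: {c*d}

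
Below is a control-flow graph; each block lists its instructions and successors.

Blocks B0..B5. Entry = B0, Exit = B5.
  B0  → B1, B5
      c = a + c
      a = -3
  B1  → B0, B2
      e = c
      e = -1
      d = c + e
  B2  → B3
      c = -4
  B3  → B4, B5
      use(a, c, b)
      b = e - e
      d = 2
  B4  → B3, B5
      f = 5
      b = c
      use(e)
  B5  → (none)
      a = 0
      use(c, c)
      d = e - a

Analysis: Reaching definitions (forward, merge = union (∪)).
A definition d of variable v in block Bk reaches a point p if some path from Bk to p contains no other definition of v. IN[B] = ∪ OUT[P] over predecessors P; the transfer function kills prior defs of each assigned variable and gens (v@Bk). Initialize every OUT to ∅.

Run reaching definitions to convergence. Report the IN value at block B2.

Converged values:
  B0:  IN={a@B0, c@B0, d@B1, e@B1}  OUT={a@B0, c@B0, d@B1, e@B1}
  B1:  IN={a@B0, c@B0, d@B1, e@B1}  OUT={a@B0, c@B0, d@B1, e@B1}
  B2:  IN={a@B0, c@B0, d@B1, e@B1}  OUT={a@B0, c@B2, d@B1, e@B1}
  B3:  IN={a@B0, b@B4, c@B2, d@B1, d@B3, e@B1, f@B4}  OUT={a@B0, b@B3, c@B2, d@B3, e@B1, f@B4}
  B4:  IN={a@B0, b@B3, c@B2, d@B3, e@B1, f@B4}  OUT={a@B0, b@B4, c@B2, d@B3, e@B1, f@B4}
  B5:  IN={a@B0, b@B3, b@B4, c@B0, c@B2, d@B1, d@B3, e@B1, f@B4}  OUT={a@B5, b@B3, b@B4, c@B0, c@B2, d@B5, e@B1, f@B4}

Merge at B2: IN[B2] = OUT[B1] = {a@B0, c@B0, d@B1, e@B1}

Answer: {a@B0, c@B0, d@B1, e@B1}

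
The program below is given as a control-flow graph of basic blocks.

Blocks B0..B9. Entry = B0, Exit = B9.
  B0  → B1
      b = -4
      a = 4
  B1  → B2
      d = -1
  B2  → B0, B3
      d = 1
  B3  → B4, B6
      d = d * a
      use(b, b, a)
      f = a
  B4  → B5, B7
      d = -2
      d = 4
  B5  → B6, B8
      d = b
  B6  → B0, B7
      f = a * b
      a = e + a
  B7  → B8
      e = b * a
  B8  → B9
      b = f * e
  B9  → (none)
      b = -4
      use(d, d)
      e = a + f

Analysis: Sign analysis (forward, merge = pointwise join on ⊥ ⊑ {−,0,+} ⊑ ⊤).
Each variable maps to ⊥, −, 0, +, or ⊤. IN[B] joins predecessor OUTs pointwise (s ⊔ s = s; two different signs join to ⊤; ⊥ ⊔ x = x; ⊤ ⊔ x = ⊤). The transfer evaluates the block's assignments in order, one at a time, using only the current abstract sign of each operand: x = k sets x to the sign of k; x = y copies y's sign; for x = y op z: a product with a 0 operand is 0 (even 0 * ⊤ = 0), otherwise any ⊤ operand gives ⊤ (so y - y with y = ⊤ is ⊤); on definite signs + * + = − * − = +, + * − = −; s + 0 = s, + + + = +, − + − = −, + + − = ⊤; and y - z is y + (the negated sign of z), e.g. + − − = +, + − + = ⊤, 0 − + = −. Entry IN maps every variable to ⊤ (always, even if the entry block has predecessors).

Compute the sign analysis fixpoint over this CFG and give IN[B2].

Fixpoint table:
  B0:   IN=(all ⊤)   OUT={a:+, b:-; rest ⊤}
  B1:   IN={a:+, b:-; rest ⊤}   OUT={a:+, b:-, d:-; rest ⊤}
  B2:   IN={a:+, b:-, d:-; rest ⊤}   OUT={a:+, b:-, d:+; rest ⊤}
  B3:   IN={a:+, b:-, d:+; rest ⊤}   OUT={a:+, b:-, d:+, f:+; rest ⊤}
  B4:   IN={a:+, b:-, d:+, f:+; rest ⊤}   OUT={a:+, b:-, d:+, f:+; rest ⊤}
  B5:   IN={a:+, b:-, d:+, f:+; rest ⊤}   OUT={a:+, b:-, d:-, f:+; rest ⊤}
  B6:   IN={a:+, b:-, f:+; rest ⊤}   OUT={b:-, f:-; rest ⊤}
  B7:   IN={b:-; rest ⊤}   OUT={b:-; rest ⊤}
  B8:   IN={b:-; rest ⊤}   OUT=(all ⊤)
  B9:   IN=(all ⊤)   OUT={b:-; rest ⊤}

Merge at B2: IN[B2] = OUT[B1] = {a: +, b: -, c: ⊤, d: -, e: ⊤, f: ⊤}

Answer: {a: +, b: -, c: ⊤, d: -, e: ⊤, f: ⊤}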